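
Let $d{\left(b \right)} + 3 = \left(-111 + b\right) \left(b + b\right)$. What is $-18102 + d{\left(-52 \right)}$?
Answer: $-1153$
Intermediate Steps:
$d{\left(b \right)} = -3 + 2 b \left(-111 + b\right)$ ($d{\left(b \right)} = -3 + \left(-111 + b\right) \left(b + b\right) = -3 + \left(-111 + b\right) 2 b = -3 + 2 b \left(-111 + b\right)$)
$-18102 + d{\left(-52 \right)} = -18102 - \left(-11541 - 5408\right) = -18102 + \left(-3 + 11544 + 2 \cdot 2704\right) = -18102 + \left(-3 + 11544 + 5408\right) = -18102 + 16949 = -1153$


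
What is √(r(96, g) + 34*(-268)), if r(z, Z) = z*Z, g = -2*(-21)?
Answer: 2*I*√1270 ≈ 71.274*I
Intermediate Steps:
g = 42
r(z, Z) = Z*z
√(r(96, g) + 34*(-268)) = √(42*96 + 34*(-268)) = √(4032 - 9112) = √(-5080) = 2*I*√1270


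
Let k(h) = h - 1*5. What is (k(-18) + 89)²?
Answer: 4356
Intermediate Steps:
k(h) = -5 + h (k(h) = h - 5 = -5 + h)
(k(-18) + 89)² = ((-5 - 18) + 89)² = (-23 + 89)² = 66² = 4356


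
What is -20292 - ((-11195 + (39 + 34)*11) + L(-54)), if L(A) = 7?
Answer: -9907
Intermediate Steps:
-20292 - ((-11195 + (39 + 34)*11) + L(-54)) = -20292 - ((-11195 + (39 + 34)*11) + 7) = -20292 - ((-11195 + 73*11) + 7) = -20292 - ((-11195 + 803) + 7) = -20292 - (-10392 + 7) = -20292 - 1*(-10385) = -20292 + 10385 = -9907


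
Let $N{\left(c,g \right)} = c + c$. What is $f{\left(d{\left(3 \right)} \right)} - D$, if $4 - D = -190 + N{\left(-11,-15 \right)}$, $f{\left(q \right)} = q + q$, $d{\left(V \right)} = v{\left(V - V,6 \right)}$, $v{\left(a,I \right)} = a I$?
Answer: $-216$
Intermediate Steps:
$v{\left(a,I \right)} = I a$
$N{\left(c,g \right)} = 2 c$
$d{\left(V \right)} = 0$ ($d{\left(V \right)} = 6 \left(V - V\right) = 6 \cdot 0 = 0$)
$f{\left(q \right)} = 2 q$
$D = 216$ ($D = 4 - \left(-190 + 2 \left(-11\right)\right) = 4 - \left(-190 - 22\right) = 4 - -212 = 4 + 212 = 216$)
$f{\left(d{\left(3 \right)} \right)} - D = 2 \cdot 0 - 216 = 0 - 216 = -216$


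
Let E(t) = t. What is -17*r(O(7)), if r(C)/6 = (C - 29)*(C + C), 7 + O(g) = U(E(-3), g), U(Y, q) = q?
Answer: 0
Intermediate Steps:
O(g) = -7 + g
r(C) = 12*C*(-29 + C) (r(C) = 6*((C - 29)*(C + C)) = 6*((-29 + C)*(2*C)) = 6*(2*C*(-29 + C)) = 12*C*(-29 + C))
-17*r(O(7)) = -204*(-7 + 7)*(-29 + (-7 + 7)) = -204*0*(-29 + 0) = -204*0*(-29) = -17*0 = 0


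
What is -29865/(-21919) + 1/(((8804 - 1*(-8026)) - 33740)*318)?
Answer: 160595431781/117866792220 ≈ 1.3625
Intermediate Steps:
-29865/(-21919) + 1/(((8804 - 1*(-8026)) - 33740)*318) = -29865*(-1/21919) + (1/318)/((8804 + 8026) - 33740) = 29865/21919 + (1/318)/(16830 - 33740) = 29865/21919 + (1/318)/(-16910) = 29865/21919 - 1/16910*1/318 = 29865/21919 - 1/5377380 = 160595431781/117866792220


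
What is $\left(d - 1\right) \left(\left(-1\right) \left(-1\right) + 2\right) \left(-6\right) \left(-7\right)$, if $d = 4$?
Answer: $378$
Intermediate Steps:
$\left(d - 1\right) \left(\left(-1\right) \left(-1\right) + 2\right) \left(-6\right) \left(-7\right) = \left(4 - 1\right) \left(\left(-1\right) \left(-1\right) + 2\right) \left(-6\right) \left(-7\right) = 3 \left(1 + 2\right) \left(-6\right) \left(-7\right) = 3 \cdot 3 \left(-6\right) \left(-7\right) = 9 \left(-6\right) \left(-7\right) = \left(-54\right) \left(-7\right) = 378$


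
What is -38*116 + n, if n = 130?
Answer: -4278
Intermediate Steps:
-38*116 + n = -38*116 + 130 = -4408 + 130 = -4278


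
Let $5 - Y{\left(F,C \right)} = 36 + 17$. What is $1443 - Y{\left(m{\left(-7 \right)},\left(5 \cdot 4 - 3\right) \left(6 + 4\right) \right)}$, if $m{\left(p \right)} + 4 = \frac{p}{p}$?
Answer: $1491$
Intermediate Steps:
$m{\left(p \right)} = -3$ ($m{\left(p \right)} = -4 + \frac{p}{p} = -4 + 1 = -3$)
$Y{\left(F,C \right)} = -48$ ($Y{\left(F,C \right)} = 5 - \left(36 + 17\right) = 5 - 53 = -48$)
$1443 - Y{\left(m{\left(-7 \right)},\left(5 \cdot 4 - 3\right) \left(6 + 4\right) \right)} = 1443 - -48 = 1443 + 48 = 1491$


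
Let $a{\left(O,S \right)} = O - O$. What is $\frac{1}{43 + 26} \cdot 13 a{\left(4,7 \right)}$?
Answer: $0$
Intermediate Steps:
$a{\left(O,S \right)} = 0$
$\frac{1}{43 + 26} \cdot 13 a{\left(4,7 \right)} = \frac{1}{43 + 26} \cdot 13 \cdot 0 = \frac{1}{69} \cdot 13 \cdot 0 = \frac{13}{69} \cdot 0 = 0$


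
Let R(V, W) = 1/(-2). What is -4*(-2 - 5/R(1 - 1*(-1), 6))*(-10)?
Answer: 320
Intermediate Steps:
R(V, W) = -½ (R(V, W) = 1*(-½) = -½)
-4*(-2 - 5/R(1 - 1*(-1), 6))*(-10) = -4*(-2 - 5/(-½))*(-10) = -4*(-2 - 5*(-2))*(-10) = -4*(-2 - 1*(-10))*(-10) = -4*(-2 + 10)*(-10) = -4*8*(-10) = -32*(-10) = 320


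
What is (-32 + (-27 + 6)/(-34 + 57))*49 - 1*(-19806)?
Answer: 418445/23 ≈ 18193.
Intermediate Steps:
(-32 + (-27 + 6)/(-34 + 57))*49 - 1*(-19806) = (-32 - 21/23)*49 + 19806 = -757/23*49 + 19806 = -37093/23 + 19806 = 418445/23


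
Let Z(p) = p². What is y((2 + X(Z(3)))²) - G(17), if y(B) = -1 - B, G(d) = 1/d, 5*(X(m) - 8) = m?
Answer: -59627/425 ≈ -140.30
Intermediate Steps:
X(m) = 8 + m/5
G(d) = 1/d
y((2 + X(Z(3)))²) - G(17) = (-1 - (2 + (8 + (⅕)*3²))²) - 1/17 = (-1 - (2 + (8 + (⅕)*9))²) - 1*1/17 = (-1 - (2 + (8 + 9/5))²) - 1/17 = (-1 - (2 + 49/5)²) - 1/17 = (-1 - (59/5)²) - 1/17 = (-1 - 1*3481/25) - 1/17 = (-1 - 3481/25) - 1/17 = -3506/25 - 1/17 = -59627/425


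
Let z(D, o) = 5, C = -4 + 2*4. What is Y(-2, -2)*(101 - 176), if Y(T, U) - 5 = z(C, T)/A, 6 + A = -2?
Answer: -2625/8 ≈ -328.13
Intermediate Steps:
A = -8 (A = -6 - 2 = -8)
C = 4 (C = -4 + 8 = 4)
Y(T, U) = 35/8 (Y(T, U) = 5 + 5/(-8) = 5 + 5*(-1/8) = 5 - 5/8 = 35/8)
Y(-2, -2)*(101 - 176) = 35*(101 - 176)/8 = (35/8)*(-75) = -2625/8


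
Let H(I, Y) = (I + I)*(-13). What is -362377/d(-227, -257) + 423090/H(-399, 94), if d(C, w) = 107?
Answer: -619004728/185003 ≈ -3345.9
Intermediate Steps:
H(I, Y) = -26*I (H(I, Y) = (2*I)*(-13) = -26*I)
-362377/d(-227, -257) + 423090/H(-399, 94) = -362377/107 + 423090/((-26*(-399))) = -362377*1/107 + 423090/10374 = -362377/107 + 423090*(1/10374) = -362377/107 + 70515/1729 = -619004728/185003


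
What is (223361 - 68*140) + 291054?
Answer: 504895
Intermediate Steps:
(223361 - 68*140) + 291054 = (223361 - 9520) + 291054 = 213841 + 291054 = 504895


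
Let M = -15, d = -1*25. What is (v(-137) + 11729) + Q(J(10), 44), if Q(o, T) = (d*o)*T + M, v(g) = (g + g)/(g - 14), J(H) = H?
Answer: 108088/151 ≈ 715.81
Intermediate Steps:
v(g) = 2*g/(-14 + g) (v(g) = (2*g)/(-14 + g) = 2*g/(-14 + g))
d = -25
Q(o, T) = -15 - 25*T*o (Q(o, T) = (-25*o)*T - 15 = -25*T*o - 15 = -15 - 25*T*o)
(v(-137) + 11729) + Q(J(10), 44) = (2*(-137)/(-14 - 137) + 11729) + (-15 - 25*44*10) = (2*(-137)/(-151) + 11729) + (-15 - 11000) = (2*(-137)*(-1/151) + 11729) - 11015 = (274/151 + 11729) - 11015 = 1771353/151 - 11015 = 108088/151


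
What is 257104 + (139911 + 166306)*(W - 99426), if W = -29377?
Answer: -39441411147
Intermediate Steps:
257104 + (139911 + 166306)*(W - 99426) = 257104 + (139911 + 166306)*(-29377 - 99426) = 257104 + 306217*(-128803) = 257104 - 39441668251 = -39441411147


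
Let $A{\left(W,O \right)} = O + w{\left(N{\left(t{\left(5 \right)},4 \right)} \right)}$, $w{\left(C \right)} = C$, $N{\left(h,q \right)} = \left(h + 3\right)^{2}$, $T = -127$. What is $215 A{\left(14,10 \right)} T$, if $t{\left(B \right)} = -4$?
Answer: $-300355$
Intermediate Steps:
$N{\left(h,q \right)} = \left(3 + h\right)^{2}$
$A{\left(W,O \right)} = 1 + O$ ($A{\left(W,O \right)} = O + \left(3 - 4\right)^{2} = O + \left(-1\right)^{2} = O + 1 = 1 + O$)
$215 A{\left(14,10 \right)} T = 215 \left(1 + 10\right) \left(-127\right) = 215 \cdot 11 \left(-127\right) = 2365 \left(-127\right) = -300355$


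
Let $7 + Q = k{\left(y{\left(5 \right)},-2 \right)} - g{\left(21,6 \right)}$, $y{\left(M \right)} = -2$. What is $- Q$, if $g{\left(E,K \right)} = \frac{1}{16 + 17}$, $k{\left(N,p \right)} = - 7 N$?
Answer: $- \frac{230}{33} \approx -6.9697$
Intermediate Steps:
$g{\left(E,K \right)} = \frac{1}{33}$
$Q = \frac{230}{33}$ ($Q = -7 - - \frac{461}{33} = -7 + \left(14 - \frac{1}{33}\right) = -7 + \frac{461}{33} = \frac{230}{33} \approx 6.9697$)
$- Q = \left(-1\right) \frac{230}{33} = - \frac{230}{33}$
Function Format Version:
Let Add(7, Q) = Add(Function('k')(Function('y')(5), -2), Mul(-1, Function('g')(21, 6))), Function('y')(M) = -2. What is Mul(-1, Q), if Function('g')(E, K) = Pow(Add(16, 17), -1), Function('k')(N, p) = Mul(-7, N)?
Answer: Rational(-230, 33) ≈ -6.9697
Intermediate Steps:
Function('g')(E, K) = Rational(1, 33) (Function('g')(E, K) = Pow(33, -1) = Rational(1, 33))
Q = Rational(230, 33) (Q = Add(-7, Add(Mul(-7, -2), Mul(-1, Rational(1, 33)))) = Add(-7, Add(14, Rational(-1, 33))) = Add(-7, Rational(461, 33)) = Rational(230, 33) ≈ 6.9697)
Mul(-1, Q) = Mul(-1, Rational(230, 33)) = Rational(-230, 33)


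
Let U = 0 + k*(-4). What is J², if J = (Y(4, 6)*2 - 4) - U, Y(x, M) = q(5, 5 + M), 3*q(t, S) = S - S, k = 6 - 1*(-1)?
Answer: 576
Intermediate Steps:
k = 7 (k = 6 + 1 = 7)
q(t, S) = 0 (q(t, S) = (S - S)/3 = (⅓)*0 = 0)
Y(x, M) = 0
U = -28 (U = 0 + 7*(-4) = 0 - 28 = -28)
J = 24 (J = (0*2 - 4) - 1*(-28) = (0 - 4) + 28 = -4 + 28 = 24)
J² = 24² = 576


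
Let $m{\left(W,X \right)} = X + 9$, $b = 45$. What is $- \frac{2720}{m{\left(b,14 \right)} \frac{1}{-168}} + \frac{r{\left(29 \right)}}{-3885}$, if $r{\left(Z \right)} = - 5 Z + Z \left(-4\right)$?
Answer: $\frac{591765201}{29785} \approx 19868.0$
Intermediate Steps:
$m{\left(W,X \right)} = 9 + X$
$r{\left(Z \right)} = - 9 Z$ ($r{\left(Z \right)} = - 5 Z - 4 Z = - 9 Z$)
$- \frac{2720}{m{\left(b,14 \right)} \frac{1}{-168}} + \frac{r{\left(29 \right)}}{-3885} = - \frac{2720}{\left(9 + 14\right) \frac{1}{-168}} + \frac{\left(-9\right) 29}{-3885} = - \frac{2720}{23 \left(- \frac{1}{168}\right)} - - \frac{87}{1295} = - \frac{2720}{- \frac{23}{168}} + \frac{87}{1295} = \left(-2720\right) \left(- \frac{168}{23}\right) + \frac{87}{1295} = \frac{456960}{23} + \frac{87}{1295} = \frac{591765201}{29785}$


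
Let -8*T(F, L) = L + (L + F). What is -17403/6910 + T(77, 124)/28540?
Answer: -397569871/157769120 ≈ -2.5199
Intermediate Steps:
T(F, L) = -L/4 - F/8 (T(F, L) = -(L + (L + F))/8 = -(L + (F + L))/8 = -(F + 2*L)/8 = -L/4 - F/8)
-17403/6910 + T(77, 124)/28540 = -17403/6910 + (-¼*124 - ⅛*77)/28540 = -17403*1/6910 + (-31 - 77/8)*(1/28540) = -17403/6910 - 325/8*1/28540 = -17403/6910 - 65/45664 = -397569871/157769120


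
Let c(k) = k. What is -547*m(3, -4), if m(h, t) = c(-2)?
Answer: 1094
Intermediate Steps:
m(h, t) = -2
-547*m(3, -4) = -547*(-2) = 1094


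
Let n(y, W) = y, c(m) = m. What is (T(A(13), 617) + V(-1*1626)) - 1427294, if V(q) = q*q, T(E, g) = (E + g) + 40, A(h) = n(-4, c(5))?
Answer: 1217235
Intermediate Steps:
A(h) = -4
T(E, g) = 40 + E + g
V(q) = q²
(T(A(13), 617) + V(-1*1626)) - 1427294 = ((40 - 4 + 617) + (-1*1626)²) - 1427294 = (653 + (-1626)²) - 1427294 = (653 + 2643876) - 1427294 = 2644529 - 1427294 = 1217235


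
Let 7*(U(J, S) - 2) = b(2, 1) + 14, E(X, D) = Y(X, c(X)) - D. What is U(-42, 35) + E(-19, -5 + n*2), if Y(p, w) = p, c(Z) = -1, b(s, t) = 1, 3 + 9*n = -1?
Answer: -565/63 ≈ -8.9682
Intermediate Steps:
n = -4/9 (n = -1/3 + (1/9)*(-1) = -1/3 - 1/9 = -4/9 ≈ -0.44444)
E(X, D) = X - D
U(J, S) = 29/7 (U(J, S) = 2 + (1 + 14)/7 = 2 + (1/7)*15 = 2 + 15/7 = 29/7)
U(-42, 35) + E(-19, -5 + n*2) = 29/7 + (-19 - (-5 - 4/9*2)) = 29/7 + (-19 - (-5 - 8/9)) = 29/7 + (-19 - 1*(-53/9)) = 29/7 + (-19 + 53/9) = 29/7 - 118/9 = -565/63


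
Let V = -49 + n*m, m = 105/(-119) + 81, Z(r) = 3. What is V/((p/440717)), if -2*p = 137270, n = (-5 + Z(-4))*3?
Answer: 793731317/233359 ≈ 3401.3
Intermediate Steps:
m = 1362/17 (m = 105*(-1/119) + 81 = -15/17 + 81 = 1362/17 ≈ 80.118)
n = -6 (n = (-5 + 3)*3 = -2*3 = -6)
p = -68635 (p = -1/2*137270 = -68635)
V = -9005/17 (V = -49 - 6*1362/17 = -49 - 8172/17 = -9005/17 ≈ -529.71)
V/((p/440717)) = -9005/(17*((-68635/440717))) = -9005/(17*((-68635*1/440717))) = -9005/(17*(-68635/440717)) = -9005/17*(-440717/68635) = 793731317/233359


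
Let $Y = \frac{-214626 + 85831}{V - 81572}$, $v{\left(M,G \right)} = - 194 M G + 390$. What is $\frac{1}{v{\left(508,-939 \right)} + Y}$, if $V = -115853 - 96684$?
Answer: $\frac{294109}{27217058159057} \approx 1.0806 \cdot 10^{-8}$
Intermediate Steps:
$v{\left(M,G \right)} = 390 - 194 G M$ ($v{\left(M,G \right)} = - 194 G M + 390 = 390 - 194 G M$)
$V = -212537$ ($V = -115853 - 96684 = -212537$)
$Y = \frac{128795}{294109}$ ($Y = \frac{-214626 + 85831}{-212537 - 81572} = - \frac{128795}{-294109} = \left(-128795\right) \left(- \frac{1}{294109}\right) = \frac{128795}{294109} \approx 0.43792$)
$\frac{1}{v{\left(508,-939 \right)} + Y} = \frac{1}{\left(390 - \left(-182166\right) 508\right) + \frac{128795}{294109}} = \frac{1}{\left(390 + 92540328\right) + \frac{128795}{294109}} = \frac{1}{92540718 + \frac{128795}{294109}} = \frac{1}{\frac{27217058159057}{294109}} = \frac{294109}{27217058159057}$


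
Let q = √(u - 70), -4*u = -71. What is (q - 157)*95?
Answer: -14915 + 95*I*√209/2 ≈ -14915.0 + 686.7*I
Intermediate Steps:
u = 71/4 (u = -¼*(-71) = 71/4 ≈ 17.750)
q = I*√209/2 (q = √(71/4 - 70) = √(-209/4) = I*√209/2 ≈ 7.2284*I)
(q - 157)*95 = (I*√209/2 - 157)*95 = (-157 + I*√209/2)*95 = -14915 + 95*I*√209/2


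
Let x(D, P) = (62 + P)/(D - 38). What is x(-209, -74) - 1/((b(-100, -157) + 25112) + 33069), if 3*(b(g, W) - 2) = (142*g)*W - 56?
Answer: 28845975/593761571 ≈ 0.048582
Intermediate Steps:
b(g, W) = -50/3 + 142*W*g/3 (b(g, W) = 2 + ((142*g)*W - 56)/3 = 2 + (142*W*g - 56)/3 = 2 + (-56 + 142*W*g)/3 = 2 + (-56/3 + 142*W*g/3) = -50/3 + 142*W*g/3)
x(D, P) = (62 + P)/(-38 + D)
x(-209, -74) - 1/((b(-100, -157) + 25112) + 33069) = (62 - 74)/(-38 - 209) - 1/(((-50/3 + (142/3)*(-157)*(-100)) + 25112) + 33069) = -12/(-247) - 1/(((-50/3 + 2229400/3) + 25112) + 33069) = -1/247*(-12) - 1/((2229350/3 + 25112) + 33069) = 12/247 - 1/(2304686/3 + 33069) = 12/247 - 1/2403893/3 = 12/247 - 1*3/2403893 = 12/247 - 3/2403893 = 28845975/593761571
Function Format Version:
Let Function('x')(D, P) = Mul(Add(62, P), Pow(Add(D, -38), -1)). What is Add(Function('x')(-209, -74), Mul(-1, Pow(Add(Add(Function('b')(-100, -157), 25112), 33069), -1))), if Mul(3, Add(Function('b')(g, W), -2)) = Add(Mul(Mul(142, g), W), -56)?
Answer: Rational(28845975, 593761571) ≈ 0.048582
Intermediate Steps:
Function('b')(g, W) = Add(Rational(-50, 3), Mul(Rational(142, 3), W, g)) (Function('b')(g, W) = Add(2, Mul(Rational(1, 3), Add(Mul(Mul(142, g), W), -56))) = Add(2, Mul(Rational(1, 3), Add(Mul(142, W, g), -56))) = Add(2, Mul(Rational(1, 3), Add(-56, Mul(142, W, g)))) = Add(2, Add(Rational(-56, 3), Mul(Rational(142, 3), W, g))) = Add(Rational(-50, 3), Mul(Rational(142, 3), W, g)))
Function('x')(D, P) = Mul(Pow(Add(-38, D), -1), Add(62, P)) (Function('x')(D, P) = Mul(Add(62, P), Pow(Add(-38, D), -1)) = Mul(Pow(Add(-38, D), -1), Add(62, P)))
Add(Function('x')(-209, -74), Mul(-1, Pow(Add(Add(Function('b')(-100, -157), 25112), 33069), -1))) = Add(Mul(Pow(Add(-38, -209), -1), Add(62, -74)), Mul(-1, Pow(Add(Add(Add(Rational(-50, 3), Mul(Rational(142, 3), -157, -100)), 25112), 33069), -1))) = Add(Mul(Pow(-247, -1), -12), Mul(-1, Pow(Add(Add(Add(Rational(-50, 3), Rational(2229400, 3)), 25112), 33069), -1))) = Add(Mul(Rational(-1, 247), -12), Mul(-1, Pow(Add(Add(Rational(2229350, 3), 25112), 33069), -1))) = Add(Rational(12, 247), Mul(-1, Pow(Add(Rational(2304686, 3), 33069), -1))) = Add(Rational(12, 247), Mul(-1, Pow(Rational(2403893, 3), -1))) = Add(Rational(12, 247), Mul(-1, Rational(3, 2403893))) = Add(Rational(12, 247), Rational(-3, 2403893)) = Rational(28845975, 593761571)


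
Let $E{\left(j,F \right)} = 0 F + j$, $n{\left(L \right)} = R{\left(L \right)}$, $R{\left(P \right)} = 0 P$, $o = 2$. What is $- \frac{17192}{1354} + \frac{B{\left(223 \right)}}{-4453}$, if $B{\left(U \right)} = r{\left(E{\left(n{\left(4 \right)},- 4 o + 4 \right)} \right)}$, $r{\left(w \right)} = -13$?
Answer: $- \frac{38269187}{3014681} \approx -12.694$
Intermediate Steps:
$R{\left(P \right)} = 0$
$n{\left(L \right)} = 0$
$E{\left(j,F \right)} = j$ ($E{\left(j,F \right)} = 0 + j = j$)
$B{\left(U \right)} = -13$
$- \frac{17192}{1354} + \frac{B{\left(223 \right)}}{-4453} = - \frac{17192}{1354} - \frac{13}{-4453} = \left(-17192\right) \frac{1}{1354} - - \frac{13}{4453} = - \frac{8596}{677} + \frac{13}{4453} = - \frac{38269187}{3014681}$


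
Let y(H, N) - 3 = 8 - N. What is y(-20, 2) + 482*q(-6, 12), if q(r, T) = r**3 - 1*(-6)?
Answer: -101211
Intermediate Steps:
y(H, N) = 11 - N (y(H, N) = 3 + (8 - N) = 11 - N)
q(r, T) = 6 + r**3 (q(r, T) = r**3 + 6 = 6 + r**3)
y(-20, 2) + 482*q(-6, 12) = (11 - 1*2) + 482*(6 + (-6)**3) = (11 - 2) + 482*(6 - 216) = 9 + 482*(-210) = 9 - 101220 = -101211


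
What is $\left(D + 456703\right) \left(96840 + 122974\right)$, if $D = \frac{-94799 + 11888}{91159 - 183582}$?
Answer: $\frac{319942644550480}{3187} \approx 1.0039 \cdot 10^{11}$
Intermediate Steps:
$D = \frac{2859}{3187}$ ($D = - \frac{82911}{-92423} = \left(-82911\right) \left(- \frac{1}{92423}\right) = \frac{2859}{3187} \approx 0.89708$)
$\left(D + 456703\right) \left(96840 + 122974\right) = \left(\frac{2859}{3187} + 456703\right) \left(96840 + 122974\right) = \frac{1455515320}{3187} \cdot 219814 = \frac{319942644550480}{3187}$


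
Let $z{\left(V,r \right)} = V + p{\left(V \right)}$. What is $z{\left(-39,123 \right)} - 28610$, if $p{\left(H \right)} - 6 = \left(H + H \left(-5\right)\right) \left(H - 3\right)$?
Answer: $-35195$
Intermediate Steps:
$p{\left(H \right)} = 6 - 4 H \left(-3 + H\right)$ ($p{\left(H \right)} = 6 + \left(H + H \left(-5\right)\right) \left(H - 3\right) = 6 + \left(H - 5 H\right) \left(-3 + H\right) = 6 + - 4 H \left(-3 + H\right) = 6 - 4 H \left(-3 + H\right)$)
$z{\left(V,r \right)} = 6 - 4 V^{2} + 13 V$ ($z{\left(V,r \right)} = V + \left(6 - 4 V^{2} + 12 V\right) = 6 - 4 V^{2} + 13 V$)
$z{\left(-39,123 \right)} - 28610 = \left(6 - 4 \left(-39\right)^{2} + 13 \left(-39\right)\right) - 28610 = \left(6 - 6084 - 507\right) - 28610 = -6585 - 28610 = -35195$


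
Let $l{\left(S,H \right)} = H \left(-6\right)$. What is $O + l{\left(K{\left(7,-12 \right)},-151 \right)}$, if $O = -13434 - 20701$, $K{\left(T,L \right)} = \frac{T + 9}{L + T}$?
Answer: $-33229$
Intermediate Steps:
$K{\left(T,L \right)} = \frac{9 + T}{L + T}$
$l{\left(S,H \right)} = - 6 H$
$O = -34135$ ($O = -13434 - 20701 = -34135$)
$O + l{\left(K{\left(7,-12 \right)},-151 \right)} = -34135 - -906 = -34135 + 906 = -33229$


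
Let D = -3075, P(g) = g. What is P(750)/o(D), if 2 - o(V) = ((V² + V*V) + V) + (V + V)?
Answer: -750/18902023 ≈ -3.9678e-5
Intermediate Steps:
o(V) = 2 - 3*V - 2*V² (o(V) = 2 - (((V² + V*V) + V) + (V + V)) = 2 - (((V² + V²) + V) + 2*V) = 2 - ((2*V² + V) + 2*V) = 2 - ((V + 2*V²) + 2*V) = 2 - (2*V² + 3*V) = 2 + (-3*V - 2*V²) = 2 - 3*V - 2*V²)
P(750)/o(D) = 750/(2 - 3*(-3075) - 2*(-3075)²) = 750/(2 + 9225 - 2*9455625) = 750/(2 + 9225 - 18911250) = 750/(-18902023) = 750*(-1/18902023) = -750/18902023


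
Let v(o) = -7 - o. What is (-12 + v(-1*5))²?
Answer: 196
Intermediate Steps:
(-12 + v(-1*5))² = (-12 + (-7 - (-1)*5))² = (-12 + (-7 - 1*(-5)))² = (-12 + (-7 + 5))² = (-12 - 2)² = (-14)² = 196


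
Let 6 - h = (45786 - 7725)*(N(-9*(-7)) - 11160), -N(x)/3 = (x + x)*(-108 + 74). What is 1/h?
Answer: -1/64399206 ≈ -1.5528e-8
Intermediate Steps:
N(x) = 204*x (N(x) = -3*(x + x)*(-108 + 74) = -3*2*x*(-34) = -(-204)*x = 204*x)
h = -64399206 (h = 6 - (45786 - 7725)*(204*(-9*(-7)) - 11160) = 6 - 38061*(204*63 - 11160) = 6 - 38061*(12852 - 11160) = 6 - 38061*1692 = 6 - 1*64399212 = 6 - 64399212 = -64399206)
1/h = 1/(-64399206) = -1/64399206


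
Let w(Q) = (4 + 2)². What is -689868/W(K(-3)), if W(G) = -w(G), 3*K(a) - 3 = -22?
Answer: 19163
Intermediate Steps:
K(a) = -19/3 (K(a) = 1 + (⅓)*(-22) = 1 - 22/3 = -19/3)
w(Q) = 36 (w(Q) = 6² = 36)
W(G) = -36 (W(G) = -1*36 = -36)
-689868/W(K(-3)) = -689868/(-36) = -689868*(-1/36) = 19163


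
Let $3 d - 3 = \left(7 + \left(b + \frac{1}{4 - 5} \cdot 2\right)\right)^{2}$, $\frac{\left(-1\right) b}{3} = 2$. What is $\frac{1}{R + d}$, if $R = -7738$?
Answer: $- \frac{3}{23210} \approx -0.00012925$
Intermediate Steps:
$b = -6$ ($b = \left(-3\right) 2 = -6$)
$d = \frac{4}{3}$ ($d = 1 + \frac{\left(7 - \left(6 - \frac{1}{4 - 5} \cdot 2\right)\right)^{2}}{3} = 1 + \frac{\left(7 - \left(6 - \frac{1}{-1} \cdot 2\right)\right)^{2}}{3} = 1 + \frac{\left(7 - 8\right)^{2}}{3} = 1 + \frac{\left(-1\right)^{2}}{3} = 1 + \frac{1}{3} \cdot 1 = 1 + \frac{1}{3} = \frac{4}{3} \approx 1.3333$)
$\frac{1}{R + d} = \frac{1}{-7738 + \frac{4}{3}} = \frac{1}{- \frac{23210}{3}} = - \frac{3}{23210}$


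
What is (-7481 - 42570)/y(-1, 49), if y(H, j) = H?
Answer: 50051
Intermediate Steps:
(-7481 - 42570)/y(-1, 49) = (-7481 - 42570)/(-1) = -50051*(-1) = 50051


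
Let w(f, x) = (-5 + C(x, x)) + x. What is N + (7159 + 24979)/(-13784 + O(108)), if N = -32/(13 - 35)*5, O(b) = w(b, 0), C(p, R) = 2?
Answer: 749442/151657 ≈ 4.9417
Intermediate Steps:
w(f, x) = -3 + x (w(f, x) = (-5 + 2) + x = -3 + x)
O(b) = -3 (O(b) = -3 + 0 = -3)
N = 80/11 (N = -32/(-22)*5 = -32*(-1/22)*5 = (16/11)*5 = 80/11 ≈ 7.2727)
N + (7159 + 24979)/(-13784 + O(108)) = 80/11 + (7159 + 24979)/(-13784 - 3) = 80/11 + 32138/(-13787) = 80/11 + 32138*(-1/13787) = 80/11 - 32138/13787 = 749442/151657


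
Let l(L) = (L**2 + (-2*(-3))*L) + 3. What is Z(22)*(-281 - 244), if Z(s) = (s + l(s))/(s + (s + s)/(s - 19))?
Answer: -201915/22 ≈ -9178.0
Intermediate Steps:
l(L) = 3 + L**2 + 6*L (l(L) = (L**2 + 6*L) + 3 = 3 + L**2 + 6*L)
Z(s) = (3 + s**2 + 7*s)/(s + 2*s/(-19 + s)) (Z(s) = (s + (3 + s**2 + 6*s))/(s + (s + s)/(s - 19)) = (3 + s**2 + 7*s)/(s + (2*s)/(-19 + s)) = (3 + s**2 + 7*s)/(s + 2*s/(-19 + s)))
Z(22)*(-281 - 244) = ((-57 + 22**3 - 130*22 - 12*22**2)/(22*(-17 + 22)))*(-281 - 244) = ((1/22)*(-57 + 10648 - 2860 - 12*484)/5)*(-525) = ((1/22)*(1/5)*(-57 + 10648 - 2860 - 5808))*(-525) = ((1/22)*(1/5)*1923)*(-525) = (1923/110)*(-525) = -201915/22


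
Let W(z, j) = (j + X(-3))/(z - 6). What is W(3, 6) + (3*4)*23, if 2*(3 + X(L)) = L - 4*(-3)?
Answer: 547/2 ≈ 273.50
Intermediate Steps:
X(L) = 3 + L/2 (X(L) = -3 + (L - 4*(-3))/2 = -3 + (L + 12)/2 = -3 + (12 + L)/2 = -3 + (6 + L/2) = 3 + L/2)
W(z, j) = (3/2 + j)/(-6 + z) (W(z, j) = (j + (3 + (½)*(-3)))/(z - 6) = (j + (3 - 3/2))/(-6 + z) = (j + 3/2)/(-6 + z) = (3/2 + j)/(-6 + z))
W(3, 6) + (3*4)*23 = (3/2 + 6)/(-6 + 3) + (3*4)*23 = (15/2)/(-3) + 12*23 = -⅓*15/2 + 276 = -5/2 + 276 = 547/2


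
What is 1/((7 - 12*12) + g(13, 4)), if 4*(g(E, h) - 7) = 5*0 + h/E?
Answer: -13/1689 ≈ -0.0076969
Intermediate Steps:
g(E, h) = 7 + h/(4*E) (g(E, h) = 7 + (5*0 + h/E)/4 = 7 + (0 + h/E)/4 = 7 + (h/E)/4 = 7 + h/(4*E))
1/((7 - 12*12) + g(13, 4)) = 1/((7 - 12*12) + (7 + (1/4)*4/13)) = 1/((7 - 144) + (7 + (1/4)*4*(1/13))) = 1/(-137 + (7 + 1/13)) = 1/(-137 + 92/13) = 1/(-1689/13) = -13/1689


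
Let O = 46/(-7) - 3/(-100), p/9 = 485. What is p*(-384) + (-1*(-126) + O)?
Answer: -1173228379/700 ≈ -1.6760e+6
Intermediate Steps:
p = 4365 (p = 9*485 = 4365)
O = -4579/700 (O = 46*(-1/7) - 3*(-1/100) = -46/7 + 3/100 = -4579/700 ≈ -6.5414)
p*(-384) + (-1*(-126) + O) = 4365*(-384) + (-1*(-126) - 4579/700) = -1676160 + (126 - 4579/700) = -1676160 + 83621/700 = -1173228379/700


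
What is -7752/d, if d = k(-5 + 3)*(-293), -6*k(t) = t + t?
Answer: 11628/293 ≈ 39.686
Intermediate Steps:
k(t) = -t/3 (k(t) = -(t + t)/6 = -t/3)
d = -586/3 (d = -(-5 + 3)/3*(-293) = -⅓*(-2)*(-293) = (⅔)*(-293) = -586/3 ≈ -195.33)
-7752/d = -7752/(-586/3) = -7752*(-3/586) = 11628/293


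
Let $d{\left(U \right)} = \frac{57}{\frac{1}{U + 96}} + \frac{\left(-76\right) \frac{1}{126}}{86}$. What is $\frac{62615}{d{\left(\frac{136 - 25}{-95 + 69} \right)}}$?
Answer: $\frac{4410224910}{368274511} \approx 11.975$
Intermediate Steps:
$d{\left(U \right)} = \frac{14823629}{2709} + 57 U$ ($d{\left(U \right)} = \frac{57}{\frac{1}{96 + U}} + \left(-76\right) \frac{1}{126} \cdot \frac{1}{86} = 57 \left(96 + U\right) - \frac{19}{2709} = \left(5472 + 57 U\right) - \frac{19}{2709} = \frac{14823629}{2709} + 57 U$)
$\frac{62615}{d{\left(\frac{136 - 25}{-95 + 69} \right)}} = \frac{62615}{\frac{14823629}{2709} + 57 \frac{136 - 25}{-95 + 69}} = \frac{62615}{\frac{14823629}{2709} + 57 \frac{111}{-26}} = \frac{62615}{\frac{14823629}{2709} + 57 \cdot 111 \left(- \frac{1}{26}\right)} = \frac{62615}{\frac{14823629}{2709} + 57 \left(- \frac{111}{26}\right)} = \frac{62615}{\frac{14823629}{2709} - \frac{6327}{26}} = \frac{62615}{\frac{368274511}{70434}} = 62615 \cdot \frac{70434}{368274511} = \frac{4410224910}{368274511}$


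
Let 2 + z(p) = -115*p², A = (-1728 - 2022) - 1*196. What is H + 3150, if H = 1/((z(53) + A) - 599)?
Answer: 1031883299/327582 ≈ 3150.0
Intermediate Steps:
A = -3946 (A = -3750 - 196 = -3946)
z(p) = -2 - 115*p²
H = -1/327582 (H = 1/(((-2 - 115*53²) - 3946) - 599) = 1/(((-2 - 115*2809) - 3946) - 599) = 1/(((-2 - 323035) - 3946) - 599) = 1/((-323037 - 3946) - 599) = 1/(-326983 - 599) = 1/(-327582) = -1/327582 ≈ -3.0527e-6)
H + 3150 = -1/327582 + 3150 = 1031883299/327582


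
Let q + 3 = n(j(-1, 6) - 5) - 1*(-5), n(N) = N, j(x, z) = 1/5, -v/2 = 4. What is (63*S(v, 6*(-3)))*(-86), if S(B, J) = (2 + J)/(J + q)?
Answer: -54180/13 ≈ -4167.7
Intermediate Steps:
v = -8 (v = -2*4 = -8)
j(x, z) = 1/5
q = -14/5 (q = -3 + ((1/5 - 5) - 1*(-5)) = -3 + (-24/5 + 5) = -3 + 1/5 = -14/5 ≈ -2.8000)
S(B, J) = (2 + J)/(-14/5 + J) (S(B, J) = (2 + J)/(J - 14/5) = (2 + J)/(-14/5 + J))
(63*S(v, 6*(-3)))*(-86) = (63*(5*(2 + 6*(-3))/(-14 + 5*(6*(-3)))))*(-86) = (63*(5*(2 - 18)/(-14 + 5*(-18))))*(-86) = (63*(5*(-16)/(-14 - 90)))*(-86) = (63*(5*(-16)/(-104)))*(-86) = (63*(5*(-1/104)*(-16)))*(-86) = (63*(10/13))*(-86) = (630/13)*(-86) = -54180/13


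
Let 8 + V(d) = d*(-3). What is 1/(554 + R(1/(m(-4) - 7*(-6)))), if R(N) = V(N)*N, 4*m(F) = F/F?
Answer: 28561/15817338 ≈ 0.0018057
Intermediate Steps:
V(d) = -8 - 3*d (V(d) = -8 + d*(-3) = -8 - 3*d)
m(F) = ¼ (m(F) = (F/F)/4 = (¼)*1 = ¼)
R(N) = N*(-8 - 3*N) (R(N) = (-8 - 3*N)*N = N*(-8 - 3*N))
1/(554 + R(1/(m(-4) - 7*(-6)))) = 1/(554 - (8 + 3/(¼ - 7*(-6)))/(¼ - 7*(-6))) = 1/(554 - (8 + 3/(¼ + 42))/(¼ + 42)) = 1/(554 - (8 + 3/(169/4))/169/4) = 1/(554 - 1*4/169*(8 + 3*(4/169))) = 1/(554 - 1*4/169*(8 + 12/169)) = 1/(554 - 1*4/169*1364/169) = 1/(554 - 5456/28561) = 1/(15817338/28561) = 28561/15817338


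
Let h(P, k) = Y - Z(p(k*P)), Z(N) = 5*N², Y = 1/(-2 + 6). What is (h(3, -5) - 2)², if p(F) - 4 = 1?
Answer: 257049/16 ≈ 16066.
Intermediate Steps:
p(F) = 5 (p(F) = 4 + 1 = 5)
Y = ¼ (Y = 1/4 = ¼ ≈ 0.25000)
h(P, k) = -499/4 (h(P, k) = ¼ - 5*5² = ¼ - 5*25 = ¼ - 1*125 = ¼ - 125 = -499/4)
(h(3, -5) - 2)² = (-499/4 - 2)² = (-507/4)² = 257049/16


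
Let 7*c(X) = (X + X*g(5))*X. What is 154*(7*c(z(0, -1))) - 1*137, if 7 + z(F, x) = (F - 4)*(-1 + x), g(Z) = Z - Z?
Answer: 17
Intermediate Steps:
g(Z) = 0
z(F, x) = -7 + (-1 + x)*(-4 + F) (z(F, x) = -7 + (F - 4)*(-1 + x) = -7 + (-4 + F)*(-1 + x) = -7 + (-1 + x)*(-4 + F))
c(X) = X²/7 (c(X) = ((X + X*0)*X)/7 = ((X + 0)*X)/7 = (X*X)/7 = X²/7)
154*(7*c(z(0, -1))) - 1*137 = 154*(7*((-3 - 1*0 - 4*(-1) + 0*(-1))²/7)) - 1*137 = 154*(7*((-3 + 0 + 4 + 0)²/7)) - 137 = 154*(7*((⅐)*1²)) - 137 = 154*(7*((⅐)*1)) - 137 = 154*(7*(⅐)) - 137 = 154*1 - 137 = 154 - 137 = 17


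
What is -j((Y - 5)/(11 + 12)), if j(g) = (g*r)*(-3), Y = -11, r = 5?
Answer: -240/23 ≈ -10.435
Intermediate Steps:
j(g) = -15*g (j(g) = (g*5)*(-3) = (5*g)*(-3) = -15*g)
-j((Y - 5)/(11 + 12)) = -(-15)*(-11 - 5)/(11 + 12) = -(-15)*(-16/23) = -(-15)*(-16*1/23) = -(-15)*(-16)/23 = -1*240/23 = -240/23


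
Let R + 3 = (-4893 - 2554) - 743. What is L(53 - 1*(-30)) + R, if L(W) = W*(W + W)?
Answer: 5585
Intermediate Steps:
L(W) = 2*W² (L(W) = W*(2*W) = 2*W²)
R = -8193 (R = -3 + ((-4893 - 2554) - 743) = -3 + (-7447 - 743) = -3 - 8190 = -8193)
L(53 - 1*(-30)) + R = 2*(53 - 1*(-30))² - 8193 = 2*(53 + 30)² - 8193 = 2*83² - 8193 = 2*6889 - 8193 = 13778 - 8193 = 5585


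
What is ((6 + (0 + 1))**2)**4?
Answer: 5764801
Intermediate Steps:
((6 + (0 + 1))**2)**4 = ((6 + 1)**2)**4 = (7**2)**4 = 49**4 = 5764801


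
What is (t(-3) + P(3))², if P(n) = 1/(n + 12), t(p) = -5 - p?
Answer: 841/225 ≈ 3.7378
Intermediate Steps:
P(n) = 1/(12 + n)
(t(-3) + P(3))² = ((-5 - 1*(-3)) + 1/(12 + 3))² = ((-5 + 3) + 1/15)² = (-2 + 1/15)² = (-29/15)² = 841/225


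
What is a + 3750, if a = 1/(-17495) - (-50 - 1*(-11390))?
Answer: -132787051/17495 ≈ -7590.0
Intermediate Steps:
a = -198393301/17495 (a = -1/17495 - (-50 + 11390) = -1/17495 - 1*11340 = -1/17495 - 11340 = -198393301/17495 ≈ -11340.)
a + 3750 = -198393301/17495 + 3750 = -132787051/17495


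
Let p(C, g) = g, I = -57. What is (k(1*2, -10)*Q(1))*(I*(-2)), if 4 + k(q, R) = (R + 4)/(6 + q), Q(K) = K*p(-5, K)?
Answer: -1083/2 ≈ -541.50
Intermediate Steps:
Q(K) = K² (Q(K) = K*K = K²)
k(q, R) = -4 + (4 + R)/(6 + q) (k(q, R) = -4 + (R + 4)/(6 + q) = -4 + (4 + R)/(6 + q))
(k(1*2, -10)*Q(1))*(I*(-2)) = (((-20 - 10 - 4*2)/(6 + 1*2))*1²)*(-57*(-2)) = (((-20 - 10 - 4*2)/(6 + 2))*1)*114 = (((-20 - 10 - 8)/8)*1)*114 = (((⅛)*(-38))*1)*114 = -19/4*1*114 = -19/4*114 = -1083/2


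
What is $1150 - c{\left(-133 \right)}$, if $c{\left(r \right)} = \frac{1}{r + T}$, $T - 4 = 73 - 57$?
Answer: $\frac{129951}{113} \approx 1150.0$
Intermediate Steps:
$T = 20$ ($T = 4 + \left(73 - 57\right) = 4 + 16 = 20$)
$c{\left(r \right)} = \frac{1}{20 + r}$ ($c{\left(r \right)} = \frac{1}{r + 20} = \frac{1}{20 + r}$)
$1150 - c{\left(-133 \right)} = 1150 - \frac{1}{20 - 133} = 1150 - \frac{1}{-113} = 1150 - - \frac{1}{113} = 1150 + \frac{1}{113} = \frac{129951}{113}$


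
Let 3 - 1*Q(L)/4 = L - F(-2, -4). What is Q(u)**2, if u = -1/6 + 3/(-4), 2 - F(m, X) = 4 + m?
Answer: 2209/9 ≈ 245.44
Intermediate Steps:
F(m, X) = -2 - m (F(m, X) = 2 - (4 + m) = 2 + (-4 - m) = -2 - m)
u = -11/12 (u = -1*1/6 + 3*(-1/4) = -1/6 - 3/4 = -11/12 ≈ -0.91667)
Q(L) = 12 - 4*L (Q(L) = 12 - 4*(L - (-2 - 1*(-2))) = 12 - 4*(L - (-2 + 2)) = 12 - 4*(L - 1*0) = 12 - 4*(L + 0) = 12 - 4*L)
Q(u)**2 = (12 - 4*(-11/12))**2 = (12 + 11/3)**2 = (47/3)**2 = 2209/9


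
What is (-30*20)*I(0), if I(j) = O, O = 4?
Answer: -2400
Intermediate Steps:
I(j) = 4
(-30*20)*I(0) = -30*20*4 = -600*4 = -2400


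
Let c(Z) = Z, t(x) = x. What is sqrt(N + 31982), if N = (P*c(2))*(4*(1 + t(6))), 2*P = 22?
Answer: 3*sqrt(3622) ≈ 180.55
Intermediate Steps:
P = 11 (P = (1/2)*22 = 11)
N = 616 (N = (11*2)*(4*(1 + 6)) = 22*(4*7) = 22*28 = 616)
sqrt(N + 31982) = sqrt(616 + 31982) = sqrt(32598) = 3*sqrt(3622)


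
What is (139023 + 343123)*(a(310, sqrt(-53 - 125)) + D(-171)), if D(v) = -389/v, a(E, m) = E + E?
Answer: 51304673714/171 ≈ 3.0003e+8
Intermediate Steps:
a(E, m) = 2*E
(139023 + 343123)*(a(310, sqrt(-53 - 125)) + D(-171)) = (139023 + 343123)*(2*310 - 389/(-171)) = 482146*(620 - 389*(-1/171)) = 482146*(620 + 389/171) = 482146*(106409/171) = 51304673714/171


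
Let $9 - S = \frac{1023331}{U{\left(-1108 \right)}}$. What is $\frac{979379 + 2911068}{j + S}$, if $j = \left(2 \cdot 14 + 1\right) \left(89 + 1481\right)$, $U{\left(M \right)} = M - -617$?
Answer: $\frac{1910209477}{23382980} \approx 81.692$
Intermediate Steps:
$U{\left(M \right)} = 617 + M$ ($U{\left(M \right)} = M + 617 = 617 + M$)
$S = \frac{1027750}{491}$ ($S = 9 - \frac{1023331}{617 - 1108} = 9 - \frac{1023331}{-491} = 9 - 1023331 \left(- \frac{1}{491}\right) = 9 - - \frac{1023331}{491} = 9 + \frac{1023331}{491} = \frac{1027750}{491} \approx 2093.2$)
$j = 45530$ ($j = \left(28 + 1\right) 1570 = 29 \cdot 1570 = 45530$)
$\frac{979379 + 2911068}{j + S} = \frac{979379 + 2911068}{45530 + \frac{1027750}{491}} = \frac{3890447}{\frac{23382980}{491}} = 3890447 \cdot \frac{491}{23382980} = \frac{1910209477}{23382980}$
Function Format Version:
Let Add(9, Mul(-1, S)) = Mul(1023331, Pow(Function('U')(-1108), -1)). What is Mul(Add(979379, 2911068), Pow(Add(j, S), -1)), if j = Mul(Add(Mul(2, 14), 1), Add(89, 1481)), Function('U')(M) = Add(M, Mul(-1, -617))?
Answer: Rational(1910209477, 23382980) ≈ 81.692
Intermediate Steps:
Function('U')(M) = Add(617, M) (Function('U')(M) = Add(M, 617) = Add(617, M))
S = Rational(1027750, 491) (S = Add(9, Mul(-1, Mul(1023331, Pow(Add(617, -1108), -1)))) = Add(9, Mul(-1, Mul(1023331, Pow(-491, -1)))) = Add(9, Mul(-1, Mul(1023331, Rational(-1, 491)))) = Add(9, Mul(-1, Rational(-1023331, 491))) = Add(9, Rational(1023331, 491)) = Rational(1027750, 491) ≈ 2093.2)
j = 45530 (j = Mul(Add(28, 1), 1570) = Mul(29, 1570) = 45530)
Mul(Add(979379, 2911068), Pow(Add(j, S), -1)) = Mul(Add(979379, 2911068), Pow(Add(45530, Rational(1027750, 491)), -1)) = Mul(3890447, Pow(Rational(23382980, 491), -1)) = Mul(3890447, Rational(491, 23382980)) = Rational(1910209477, 23382980)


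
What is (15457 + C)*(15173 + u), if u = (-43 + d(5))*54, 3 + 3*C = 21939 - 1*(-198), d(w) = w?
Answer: 299618035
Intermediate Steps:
C = 7378 (C = -1 + (21939 - 1*(-198))/3 = -1 + (21939 + 198)/3 = -1 + (⅓)*22137 = -1 + 7379 = 7378)
u = -2052 (u = (-43 + 5)*54 = -38*54 = -2052)
(15457 + C)*(15173 + u) = (15457 + 7378)*(15173 - 2052) = 22835*13121 = 299618035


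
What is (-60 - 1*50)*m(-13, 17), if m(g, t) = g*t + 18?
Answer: 22330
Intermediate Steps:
m(g, t) = 18 + g*t
(-60 - 1*50)*m(-13, 17) = (-60 - 1*50)*(18 - 13*17) = (-60 - 50)*(18 - 221) = -110*(-203) = 22330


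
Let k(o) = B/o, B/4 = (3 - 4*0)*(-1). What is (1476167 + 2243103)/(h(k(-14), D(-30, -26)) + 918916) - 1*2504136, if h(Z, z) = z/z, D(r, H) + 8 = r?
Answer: -2301089421442/918917 ≈ -2.5041e+6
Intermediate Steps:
D(r, H) = -8 + r
B = -12 (B = 4*((3 - 4*0)*(-1)) = 4*((3 + 0)*(-1)) = 4*(3*(-1)) = 4*(-3) = -12)
k(o) = -12/o
h(Z, z) = 1
(1476167 + 2243103)/(h(k(-14), D(-30, -26)) + 918916) - 1*2504136 = (1476167 + 2243103)/(1 + 918916) - 1*2504136 = 3719270/918917 - 2504136 = -2301089421442/918917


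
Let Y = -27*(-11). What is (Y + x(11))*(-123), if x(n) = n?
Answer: -37884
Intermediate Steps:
Y = 297
(Y + x(11))*(-123) = (297 + 11)*(-123) = 308*(-123) = -37884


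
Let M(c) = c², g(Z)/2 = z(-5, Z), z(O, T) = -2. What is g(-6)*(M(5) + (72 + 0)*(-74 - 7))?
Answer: 23228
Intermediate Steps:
g(Z) = -4 (g(Z) = 2*(-2) = -4)
g(-6)*(M(5) + (72 + 0)*(-74 - 7)) = -4*(5² + (72 + 0)*(-74 - 7)) = -4*(25 + 72*(-81)) = -4*(25 - 5832) = -4*(-5807) = 23228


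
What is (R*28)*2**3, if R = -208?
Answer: -46592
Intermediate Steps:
(R*28)*2**3 = -208*28*2**3 = -5824*8 = -46592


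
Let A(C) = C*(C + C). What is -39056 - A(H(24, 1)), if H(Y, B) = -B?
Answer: -39058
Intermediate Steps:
A(C) = 2*C**2 (A(C) = C*(2*C) = 2*C**2)
-39056 - A(H(24, 1)) = -39056 - 2*(-1*1)**2 = -39056 - 2*(-1)**2 = -39056 - 2 = -39058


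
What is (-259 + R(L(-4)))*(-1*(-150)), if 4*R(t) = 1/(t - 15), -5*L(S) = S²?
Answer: -7071075/182 ≈ -38852.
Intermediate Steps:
L(S) = -S²/5
R(t) = 1/(4*(-15 + t)) (R(t) = 1/(4*(t - 15)) = 1/(4*(-15 + t)))
(-259 + R(L(-4)))*(-1*(-150)) = (-259 + 1/(4*(-15 - ⅕*(-4)²)))*(-1*(-150)) = (-259 + 1/(4*(-15 - ⅕*16)))*150 = (-259 + 1/(4*(-15 - 16/5)))*150 = (-259 + 1/(4*(-91/5)))*150 = (-259 + (¼)*(-5/91))*150 = (-259 - 5/364)*150 = -94281/364*150 = -7071075/182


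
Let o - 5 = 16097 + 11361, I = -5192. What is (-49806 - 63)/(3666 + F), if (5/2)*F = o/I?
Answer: -647299620/47557217 ≈ -13.611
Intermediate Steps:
o = 27463 (o = 5 + (16097 + 11361) = 5 + 27458 = 27463)
F = -27463/12980 (F = 2*(27463/(-5192))/5 = 2*(27463*(-1/5192))/5 = (⅖)*(-27463/5192) = -27463/12980 ≈ -2.1158)
(-49806 - 63)/(3666 + F) = (-49806 - 63)/(3666 - 27463/12980) = -49869/47557217/12980 = -49869*12980/47557217 = -647299620/47557217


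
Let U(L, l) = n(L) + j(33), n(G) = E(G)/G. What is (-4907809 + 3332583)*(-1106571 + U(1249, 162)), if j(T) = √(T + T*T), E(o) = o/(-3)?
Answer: 5229299805364/3 - 1575226*√1122 ≈ 1.7430e+12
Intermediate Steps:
E(o) = -o/3 (E(o) = o*(-⅓) = -o/3)
j(T) = √(T + T²)
n(G) = -⅓ (n(G) = (-G/3)/G = -⅓)
U(L, l) = -⅓ + √1122 (U(L, l) = -⅓ + √(33*(1 + 33)) = -⅓ + √(33*34) = -⅓ + √1122)
(-4907809 + 3332583)*(-1106571 + U(1249, 162)) = (-4907809 + 3332583)*(-1106571 + (-⅓ + √1122)) = -1575226*(-3319714/3 + √1122) = 5229299805364/3 - 1575226*√1122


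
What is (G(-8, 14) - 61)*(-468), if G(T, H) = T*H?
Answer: 80964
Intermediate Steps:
G(T, H) = H*T
(G(-8, 14) - 61)*(-468) = (14*(-8) - 61)*(-468) = (-112 - 61)*(-468) = -173*(-468) = 80964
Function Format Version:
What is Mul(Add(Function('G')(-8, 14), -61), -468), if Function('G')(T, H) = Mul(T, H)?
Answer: 80964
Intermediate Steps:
Function('G')(T, H) = Mul(H, T)
Mul(Add(Function('G')(-8, 14), -61), -468) = Mul(Add(Mul(14, -8), -61), -468) = Mul(Add(-112, -61), -468) = Mul(-173, -468) = 80964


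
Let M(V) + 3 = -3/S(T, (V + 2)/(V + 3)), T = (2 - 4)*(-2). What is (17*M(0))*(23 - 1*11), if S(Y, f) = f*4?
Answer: -1683/2 ≈ -841.50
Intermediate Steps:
T = 4 (T = -2*(-2) = 4)
S(Y, f) = 4*f
M(V) = -3 - 3*(3 + V)/(4*(2 + V)) (M(V) = -3 - 3*(V + 3)/(4*(V + 2)) = -3 - 3*(3 + V)/(4*(2 + V)))
(17*M(0))*(23 - 1*11) = (17*(3*(-11 - 5*0)/(4*(2 + 0))))*(23 - 1*11) = (17*((¾)*(-11 + 0)/2))*(23 - 11) = (17*((¾)*(½)*(-11)))*12 = (17*(-33/8))*12 = -561/8*12 = -1683/2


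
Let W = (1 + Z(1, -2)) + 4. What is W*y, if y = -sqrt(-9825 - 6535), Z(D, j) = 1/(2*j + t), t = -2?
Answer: -29*I*sqrt(4090)/3 ≈ -618.21*I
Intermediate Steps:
Z(D, j) = 1/(-2 + 2*j) (Z(D, j) = 1/(2*j - 2) = 1/(-2 + 2*j))
y = -2*I*sqrt(4090) (y = -sqrt(-16360) = -2*I*sqrt(4090) ≈ -127.91*I)
W = 29/6 (W = (1 + 1/(2*(-1 - 2))) + 4 = (1 + (1/2)/(-3)) + 4 = (1 + (1/2)*(-1/3)) + 4 = (1 - 1/6) + 4 = 5/6 + 4 = 29/6 ≈ 4.8333)
W*y = 29*(-2*I*sqrt(4090))/6 = -29*I*sqrt(4090)/3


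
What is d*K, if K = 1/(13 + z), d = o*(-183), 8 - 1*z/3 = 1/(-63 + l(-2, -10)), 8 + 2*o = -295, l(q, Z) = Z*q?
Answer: 2384307/3188 ≈ 747.90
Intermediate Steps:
o = -303/2 (o = -4 + (½)*(-295) = -4 - 295/2 = -303/2 ≈ -151.50)
z = 1035/43 (z = 24 - 3/(-63 - 10*(-2)) = 24 - 3/(-63 + 20) = 24 - 3/(-43) = 24 - 3*(-1/43) = 24 + 3/43 = 1035/43 ≈ 24.070)
d = 55449/2 (d = -303/2*(-183) = 55449/2 ≈ 27725.)
K = 43/1594 (K = 1/(13 + 1035/43) = 1/(1594/43) = 43/1594 ≈ 0.026976)
d*K = (55449/2)*(43/1594) = 2384307/3188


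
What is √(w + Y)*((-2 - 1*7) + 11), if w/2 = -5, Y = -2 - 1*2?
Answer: 2*I*√14 ≈ 7.4833*I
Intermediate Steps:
Y = -4 (Y = -2 - 2 = -4)
w = -10 (w = 2*(-5) = -10)
√(w + Y)*((-2 - 1*7) + 11) = √(-10 - 4)*((-2 - 1*7) + 11) = √(-14)*((-2 - 7) + 11) = (I*√14)*(-9 + 11) = (I*√14)*2 = 2*I*√14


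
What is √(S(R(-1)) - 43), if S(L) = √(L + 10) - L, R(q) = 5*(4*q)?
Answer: √(-23 + I*√10) ≈ 0.32892 + 4.8071*I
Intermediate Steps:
R(q) = 20*q
S(L) = √(10 + L) - L
√(S(R(-1)) - 43) = √((√(10 + 20*(-1)) - 20*(-1)) - 43) = √((√(10 - 20) - 1*(-20)) - 43) = √((√(-10) + 20) - 43) = √((I*√10 + 20) - 43) = √((20 + I*√10) - 43) = √(-23 + I*√10)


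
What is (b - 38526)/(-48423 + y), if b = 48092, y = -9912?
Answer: -9566/58335 ≈ -0.16398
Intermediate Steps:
(b - 38526)/(-48423 + y) = (48092 - 38526)/(-48423 - 9912) = 9566/(-58335) = 9566*(-1/58335) = -9566/58335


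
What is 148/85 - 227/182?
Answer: 7641/15470 ≈ 0.49392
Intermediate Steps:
148/85 - 227/182 = 7641/15470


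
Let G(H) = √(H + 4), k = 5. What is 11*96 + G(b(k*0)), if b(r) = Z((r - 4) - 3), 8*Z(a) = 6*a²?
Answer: 1056 + √163/2 ≈ 1062.4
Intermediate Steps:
Z(a) = 3*a²/4 (Z(a) = (6*a²)/8 = 3*a²/4)
b(r) = 3*(-7 + r)²/4 (b(r) = 3*((r - 4) - 3)²/4 = 3*((-4 + r) - 3)²/4 = 3*(-7 + r)²/4)
G(H) = √(4 + H)
11*96 + G(b(k*0)) = 11*96 + √(4 + 3*(-7 + 5*0)²/4) = 1056 + √(4 + 3*(-7 + 0)²/4) = 1056 + √(4 + (¾)*(-7)²) = 1056 + √(4 + (¾)*49) = 1056 + √(4 + 147/4) = 1056 + √(163/4) = 1056 + √163/2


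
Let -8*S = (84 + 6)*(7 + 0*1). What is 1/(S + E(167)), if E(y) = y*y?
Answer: 4/111241 ≈ 3.5958e-5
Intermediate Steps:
E(y) = y²
S = -315/4 (S = -(84 + 6)*(7 + 0*1)/8 = -45*(7 + 0)/4 = -45*7/4 = -⅛*630 = -315/4 ≈ -78.750)
1/(S + E(167)) = 1/(-315/4 + 167²) = 1/(-315/4 + 27889) = 1/(111241/4) = 4/111241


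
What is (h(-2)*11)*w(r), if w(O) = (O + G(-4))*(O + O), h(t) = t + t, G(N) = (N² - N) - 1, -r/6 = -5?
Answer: -129360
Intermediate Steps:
r = 30 (r = -6*(-5) = 30)
G(N) = -1 + N² - N
h(t) = 2*t
w(O) = 2*O*(19 + O) (w(O) = (O + (-1 + (-4)² - 1*(-4)))*(O + O) = (O + (-1 + 16 + 4))*(2*O) = (O + 19)*(2*O) = (19 + O)*(2*O) = 2*O*(19 + O))
(h(-2)*11)*w(r) = ((2*(-2))*11)*(2*30*(19 + 30)) = (-4*11)*(2*30*49) = -44*2940 = -129360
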